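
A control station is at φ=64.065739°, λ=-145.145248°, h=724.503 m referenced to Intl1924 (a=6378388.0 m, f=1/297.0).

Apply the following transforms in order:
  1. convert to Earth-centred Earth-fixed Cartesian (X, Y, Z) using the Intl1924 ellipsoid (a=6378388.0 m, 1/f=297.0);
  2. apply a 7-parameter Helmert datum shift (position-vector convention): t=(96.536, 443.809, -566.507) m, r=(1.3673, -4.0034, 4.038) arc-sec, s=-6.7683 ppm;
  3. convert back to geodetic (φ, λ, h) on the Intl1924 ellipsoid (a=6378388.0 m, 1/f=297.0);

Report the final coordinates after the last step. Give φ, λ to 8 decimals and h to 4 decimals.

φ=64.06507752°, λ=-145.15111751°, h=26.0904 m

start: φ=64.065739°, λ=-145.145248°, h=724.503 m
→ ECEF (a=6378388.000, f=1/297.0): X=-2295599.4317, Y=-1598738.6702, Z=5713703.0950
→ Helmert 7p (PV): X=-2295566.9572, Y=-1598366.8556, Z=5713042.7631
→ geod (Bowring, a=6378388.000): φ=64.06507752°, λ=-145.15111751°, h=26.0904 m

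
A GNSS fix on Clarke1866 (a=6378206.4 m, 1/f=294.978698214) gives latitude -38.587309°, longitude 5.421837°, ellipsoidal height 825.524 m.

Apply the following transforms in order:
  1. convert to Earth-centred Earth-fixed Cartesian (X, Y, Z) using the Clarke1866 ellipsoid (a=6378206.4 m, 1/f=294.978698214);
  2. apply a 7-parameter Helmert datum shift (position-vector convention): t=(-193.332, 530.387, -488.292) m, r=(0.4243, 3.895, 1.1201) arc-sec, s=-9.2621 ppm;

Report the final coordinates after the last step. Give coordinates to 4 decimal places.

start: φ=-38.587309°, λ=5.421837°, h=825.524 m
→ ECEF (a=6378206.400, f=1/294.978698214): X=4970464.4533, Y=471758.6019, Z=-3956929.1211
→ Helmert 7p (PV): X=4970147.8026, Y=472319.7503, Z=-3957473.6521

X=4970147.8026 m, Y=472319.7503 m, Z=-3957473.6521 m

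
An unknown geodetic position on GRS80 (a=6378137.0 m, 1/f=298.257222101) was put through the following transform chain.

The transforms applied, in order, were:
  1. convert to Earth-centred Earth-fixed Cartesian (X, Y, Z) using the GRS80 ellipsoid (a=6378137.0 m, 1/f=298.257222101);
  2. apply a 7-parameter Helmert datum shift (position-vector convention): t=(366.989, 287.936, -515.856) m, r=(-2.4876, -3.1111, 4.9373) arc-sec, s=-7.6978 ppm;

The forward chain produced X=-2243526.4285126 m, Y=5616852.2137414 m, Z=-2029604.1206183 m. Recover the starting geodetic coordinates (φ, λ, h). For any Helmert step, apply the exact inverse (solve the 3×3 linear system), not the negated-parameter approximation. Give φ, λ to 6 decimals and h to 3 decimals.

φ=-18.661195°, λ=111.776189°, h=3587.492 m

start: X=-2243526.4285, Y=5616852.2137, Z=-2029604.1206 m
→ Helmert⁻¹: X=-2243806.8493, Y=5616685.6928, Z=-2029002.3023
→ geod (Bowring, a=6378137.000): φ=-18.66119500°, λ=111.77618900°, h=3587.4920 m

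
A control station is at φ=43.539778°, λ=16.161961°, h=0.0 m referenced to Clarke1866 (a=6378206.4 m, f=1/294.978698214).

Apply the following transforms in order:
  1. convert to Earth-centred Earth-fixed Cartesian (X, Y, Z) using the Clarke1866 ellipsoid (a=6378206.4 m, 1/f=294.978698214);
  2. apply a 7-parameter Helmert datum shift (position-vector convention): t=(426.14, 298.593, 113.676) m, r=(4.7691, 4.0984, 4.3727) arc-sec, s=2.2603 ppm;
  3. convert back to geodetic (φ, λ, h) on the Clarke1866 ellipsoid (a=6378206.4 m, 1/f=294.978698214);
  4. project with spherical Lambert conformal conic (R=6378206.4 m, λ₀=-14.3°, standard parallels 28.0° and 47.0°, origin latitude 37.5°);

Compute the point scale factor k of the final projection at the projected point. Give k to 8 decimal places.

start: φ=43.539778°, λ=16.161961°, h=0.000 m
→ ECEF (a=6378206.400, f=1/294.978698214): X=4447958.9206, Y=1289049.8628, Z=4370964.4310
→ Helmert 7p (PV): X=4448454.6367, Y=1289344.6015, Z=4371029.4118
→ geod (Bowring, a=6378206.400): φ=43.53674142°, λ=16.16375607°, h=449.3858 m
→ into lcc (λ₀=-14.3°): φ=43.53674142°, λ−λ₀=30.46375607°
scale k = 0.99153573

0.99153573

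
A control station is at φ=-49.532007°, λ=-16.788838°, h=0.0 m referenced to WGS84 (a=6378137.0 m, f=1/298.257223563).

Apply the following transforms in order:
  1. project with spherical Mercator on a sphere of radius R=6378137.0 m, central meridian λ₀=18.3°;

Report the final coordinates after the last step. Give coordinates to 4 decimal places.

start: φ=-49.532007°, λ=-16.788838°, h=0.000 m
→ merc (R=6378137.0, λ₀=18.3°): E=-3906071.5787, N=-6365618.7378

E=-3906071.5787 m, N=-6365618.7378 m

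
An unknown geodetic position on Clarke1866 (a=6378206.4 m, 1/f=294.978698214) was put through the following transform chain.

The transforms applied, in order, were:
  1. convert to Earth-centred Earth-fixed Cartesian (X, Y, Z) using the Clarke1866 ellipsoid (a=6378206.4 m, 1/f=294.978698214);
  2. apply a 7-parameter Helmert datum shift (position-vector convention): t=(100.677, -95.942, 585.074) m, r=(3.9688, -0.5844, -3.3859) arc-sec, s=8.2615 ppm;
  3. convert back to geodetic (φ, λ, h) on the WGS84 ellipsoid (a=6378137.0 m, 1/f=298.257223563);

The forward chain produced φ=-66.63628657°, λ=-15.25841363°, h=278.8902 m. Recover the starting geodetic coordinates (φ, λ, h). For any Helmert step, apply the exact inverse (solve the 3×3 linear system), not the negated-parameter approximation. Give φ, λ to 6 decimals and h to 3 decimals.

φ=-66.640799°, λ=-15.258525°, h=845.887 m

start: φ=-66.636287°, λ=-15.258414°, h=278.890 m
→ ECEF (a=6378137.000, f=1/298.257223563): X=2447212.0959, Y=-667572.6834, Z=-5832702.5055
→ Helmert⁻¹: X=2447085.6332, Y=-667543.2963, Z=-5833233.4770
→ geod (Bowring, a=6378206.400): φ=-66.64079900°, λ=-15.25852500°, h=845.8870 m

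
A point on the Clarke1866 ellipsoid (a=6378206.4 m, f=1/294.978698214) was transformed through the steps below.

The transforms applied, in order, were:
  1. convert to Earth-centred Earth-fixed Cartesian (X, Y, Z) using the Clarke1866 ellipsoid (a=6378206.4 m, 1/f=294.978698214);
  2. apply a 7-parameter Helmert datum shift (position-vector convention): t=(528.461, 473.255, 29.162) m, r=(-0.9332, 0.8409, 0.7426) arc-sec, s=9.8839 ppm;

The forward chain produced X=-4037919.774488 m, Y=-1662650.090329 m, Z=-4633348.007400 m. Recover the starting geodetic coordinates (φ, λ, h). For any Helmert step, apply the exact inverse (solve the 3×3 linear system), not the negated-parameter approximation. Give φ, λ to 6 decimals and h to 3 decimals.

start: X=-4037919.7745, Y=-1662650.0903, Z=-4633348.0074 m
→ Helmert⁻¹: X=-4038395.4184, Y=-1663071.4056, Z=-4633355.3619
→ geod (Bowring, a=6378206.400): φ=-46.88646400°, λ=-157.61740600°, h=564.0640 m

φ=-46.886464°, λ=-157.617406°, h=564.064 m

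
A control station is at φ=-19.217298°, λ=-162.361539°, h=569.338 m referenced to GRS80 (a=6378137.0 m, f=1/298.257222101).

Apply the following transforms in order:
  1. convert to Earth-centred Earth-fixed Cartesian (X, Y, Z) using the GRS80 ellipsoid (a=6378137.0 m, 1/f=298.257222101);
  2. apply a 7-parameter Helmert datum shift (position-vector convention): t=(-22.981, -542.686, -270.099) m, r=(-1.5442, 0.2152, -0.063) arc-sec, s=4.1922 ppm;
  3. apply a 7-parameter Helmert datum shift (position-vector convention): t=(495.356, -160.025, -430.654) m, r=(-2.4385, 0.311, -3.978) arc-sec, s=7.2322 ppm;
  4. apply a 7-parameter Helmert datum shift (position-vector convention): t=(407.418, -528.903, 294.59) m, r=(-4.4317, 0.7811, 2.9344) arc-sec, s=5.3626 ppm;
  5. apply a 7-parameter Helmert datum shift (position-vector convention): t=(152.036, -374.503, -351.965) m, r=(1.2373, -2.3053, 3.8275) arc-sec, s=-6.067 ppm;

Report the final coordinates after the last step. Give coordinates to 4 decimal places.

X=-5741175.0850 m, Y=-1827544.0132 m, Z=-2087009.6693 m

start: φ=-19.217298°, λ=-162.361539°, h=569.338 m
→ ECEF (a=6378137.000, f=1/298.257222101): X=-5742179.5564, Y=-1825769.9900, Z=-2086264.9396
→ Helmert 7p (PV): X=-5742229.3441, Y=-1826334.1950, Z=-2086524.1250
→ Helmert 7p (PV): X=-5741813.8858, Y=-1826421.3511, Z=-2086939.6197
→ Helmert 7p (PV): X=-5741419.1784, Y=-1827086.5732, Z=-2086595.2357
→ Helmert 7p (PV): X=-5741175.0850, Y=-1827544.0132, Z=-2087009.6693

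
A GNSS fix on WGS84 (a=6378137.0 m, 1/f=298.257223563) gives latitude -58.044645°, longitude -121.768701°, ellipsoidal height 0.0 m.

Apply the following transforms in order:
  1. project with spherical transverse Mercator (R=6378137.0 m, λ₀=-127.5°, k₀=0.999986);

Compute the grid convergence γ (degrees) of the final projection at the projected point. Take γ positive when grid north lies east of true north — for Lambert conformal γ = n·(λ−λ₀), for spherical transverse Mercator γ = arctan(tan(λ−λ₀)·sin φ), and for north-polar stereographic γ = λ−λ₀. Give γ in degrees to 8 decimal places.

start: φ=-58.044645°, λ=-121.768701°, h=0.000 m
→ into tm (λ₀=-127.5°): φ=-58.04464500°, λ−λ₀=5.73129900°
convergence γ = -4.86732398°

-4.86732398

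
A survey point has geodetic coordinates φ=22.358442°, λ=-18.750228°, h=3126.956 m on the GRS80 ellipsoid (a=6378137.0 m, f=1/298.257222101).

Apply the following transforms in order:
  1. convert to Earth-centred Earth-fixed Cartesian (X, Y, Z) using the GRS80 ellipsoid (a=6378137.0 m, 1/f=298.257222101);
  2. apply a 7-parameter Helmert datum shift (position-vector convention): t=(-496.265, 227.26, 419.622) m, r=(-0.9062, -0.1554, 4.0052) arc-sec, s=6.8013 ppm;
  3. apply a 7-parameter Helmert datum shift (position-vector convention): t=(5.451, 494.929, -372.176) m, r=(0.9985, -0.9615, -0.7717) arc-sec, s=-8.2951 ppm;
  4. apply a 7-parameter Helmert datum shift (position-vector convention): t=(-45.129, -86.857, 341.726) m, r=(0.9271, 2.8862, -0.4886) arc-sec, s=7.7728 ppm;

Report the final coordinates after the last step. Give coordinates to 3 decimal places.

start: φ=22.358442°, λ=-18.750228°, h=3126.956 m
→ ECEF (a=6378137.000, f=1/298.257222101): X=5591040.6434, Y=-1897927.3703, Z=2412356.7263
→ Helmert 7p (PV): X=5590617.4410, Y=-1897593.8540, Z=2412805.3062
→ Helmert 7p (PV): X=5590558.1707, Y=-1897115.7803, Z=2412429.9901
→ Helmert 7p (PV): X=5590585.7587, Y=-1897241.4695, Z=2412703.7129

X=5590585.759 m, Y=-1897241.469 m, Z=2412703.713 m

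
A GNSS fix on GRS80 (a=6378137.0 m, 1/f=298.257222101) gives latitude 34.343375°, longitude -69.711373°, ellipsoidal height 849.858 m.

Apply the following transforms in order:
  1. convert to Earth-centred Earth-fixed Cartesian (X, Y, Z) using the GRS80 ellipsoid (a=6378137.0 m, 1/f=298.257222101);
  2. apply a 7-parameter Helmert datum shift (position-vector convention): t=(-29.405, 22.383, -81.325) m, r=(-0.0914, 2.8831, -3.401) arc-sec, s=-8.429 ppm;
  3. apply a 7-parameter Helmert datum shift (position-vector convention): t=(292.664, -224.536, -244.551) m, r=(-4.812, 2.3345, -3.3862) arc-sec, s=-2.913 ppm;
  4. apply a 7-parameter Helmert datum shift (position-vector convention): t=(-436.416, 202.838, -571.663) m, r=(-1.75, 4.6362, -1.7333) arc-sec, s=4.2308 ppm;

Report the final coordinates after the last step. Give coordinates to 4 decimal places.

X=1828040.1477 m, Y=-4945368.9526 m, Z=3577588.4385 m

start: φ=34.343375°, λ=-69.711373°, h=849.858 m
→ ECEF (a=6378137.000, f=1/298.257222101): X=1828259.6508, Y=-4945444.7049, Z=3578439.2456
→ Helmert 7p (PV): X=1828183.3109, Y=-4945409.1961, Z=3578304.3948
→ Helmert 7p (PV): X=1828429.9611, Y=-4945565.8600, Z=3578144.1012
→ Helmert 7p (PV): X=1828040.1477, Y=-4945368.9526, Z=3577588.4385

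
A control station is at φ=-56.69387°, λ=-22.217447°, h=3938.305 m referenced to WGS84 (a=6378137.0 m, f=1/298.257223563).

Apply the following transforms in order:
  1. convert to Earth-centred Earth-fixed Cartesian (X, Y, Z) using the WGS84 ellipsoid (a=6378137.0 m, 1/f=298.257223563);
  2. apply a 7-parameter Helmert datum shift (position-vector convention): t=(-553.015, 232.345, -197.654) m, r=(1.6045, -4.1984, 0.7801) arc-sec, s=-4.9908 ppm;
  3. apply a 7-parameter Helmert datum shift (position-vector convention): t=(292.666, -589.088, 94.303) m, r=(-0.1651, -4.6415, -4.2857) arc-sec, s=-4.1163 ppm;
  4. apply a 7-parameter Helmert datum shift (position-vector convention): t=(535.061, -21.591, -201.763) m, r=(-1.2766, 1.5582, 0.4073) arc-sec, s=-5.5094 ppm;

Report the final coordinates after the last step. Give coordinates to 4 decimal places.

start: φ=-56.693870°, λ=-22.217447°, h=3938.305 m
→ ECEF (a=6378137.000, f=1/298.257223563): X=3251894.4838, Y=-1328228.8391, Z=-5310548.6310
→ Helmert 7p (PV): X=3251438.3552, Y=-1327936.2567, Z=-5310663.9231
→ Helmert 7p (PV): X=3251809.5494, Y=-1328591.6863, Z=-5310473.5312
→ Helmert 7p (PV): X=3252289.2013, Y=-1328632.4035, Z=-5310662.3792

X=3252289.2013 m, Y=-1328632.4035 m, Z=-5310662.3792 m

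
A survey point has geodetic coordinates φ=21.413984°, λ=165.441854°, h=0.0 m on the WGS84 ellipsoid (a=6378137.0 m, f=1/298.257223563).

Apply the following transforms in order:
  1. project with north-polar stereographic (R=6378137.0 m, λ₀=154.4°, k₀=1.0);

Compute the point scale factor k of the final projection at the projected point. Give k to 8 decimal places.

1.46508983

start: φ=21.413984°, λ=165.441854°, h=0.000 m
→ into stereo (λ₀=154.4°): φ=21.41398400°, λ−λ₀=11.04185400°
scale k = 1.46508983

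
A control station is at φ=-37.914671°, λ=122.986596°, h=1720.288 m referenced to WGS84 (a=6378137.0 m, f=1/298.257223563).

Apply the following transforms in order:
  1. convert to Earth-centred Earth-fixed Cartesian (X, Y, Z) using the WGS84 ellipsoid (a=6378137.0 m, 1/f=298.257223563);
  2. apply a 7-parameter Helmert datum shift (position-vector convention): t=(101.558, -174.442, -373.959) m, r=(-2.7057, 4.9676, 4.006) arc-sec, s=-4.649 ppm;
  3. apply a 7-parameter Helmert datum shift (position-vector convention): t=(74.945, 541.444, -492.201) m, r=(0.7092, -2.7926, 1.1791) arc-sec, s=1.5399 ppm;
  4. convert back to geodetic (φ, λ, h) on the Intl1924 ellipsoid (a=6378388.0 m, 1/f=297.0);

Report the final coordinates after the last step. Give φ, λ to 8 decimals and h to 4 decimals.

φ=-37.92058760°, λ=122.98470711°, h=2183.2854 m

start: φ=-37.914671°, λ=122.986596°, h=1720.288 m
→ ECEF (a=6378137.000, f=1/298.257223563): X=-2743780.5410, Y=4227216.2354, Z=-3899033.3566
→ Helmert 7p (PV): X=-2743842.2286, Y=4226917.7069, Z=-3899378.5598
→ Helmert 7p (PV): X=-2743742.8783, Y=4227463.3821, Z=-3899899.3807
→ geod (Bowring, a=6378388.000): φ=-37.92058760°, λ=122.98470711°, h=2183.2854 m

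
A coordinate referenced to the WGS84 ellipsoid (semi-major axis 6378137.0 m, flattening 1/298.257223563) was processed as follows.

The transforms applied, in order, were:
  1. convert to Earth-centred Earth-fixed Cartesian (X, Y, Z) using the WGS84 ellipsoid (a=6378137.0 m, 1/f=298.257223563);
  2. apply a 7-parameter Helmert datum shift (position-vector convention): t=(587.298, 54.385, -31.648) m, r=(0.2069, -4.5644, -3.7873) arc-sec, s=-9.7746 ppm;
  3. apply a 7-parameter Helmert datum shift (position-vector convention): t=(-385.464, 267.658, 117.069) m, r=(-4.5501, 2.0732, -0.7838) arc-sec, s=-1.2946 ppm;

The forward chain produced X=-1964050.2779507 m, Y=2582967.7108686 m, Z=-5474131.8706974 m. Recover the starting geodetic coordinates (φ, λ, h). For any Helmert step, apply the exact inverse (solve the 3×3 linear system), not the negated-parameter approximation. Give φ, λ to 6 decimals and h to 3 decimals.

start: X=-1964050.2780, Y=2582967.7109, Z=-5474131.8707 m
→ Helmert⁻¹: X=-1963622.1485, Y=2582816.6933, Z=-5474218.7877
→ Helmert⁻¹: X=-1964397.2064, Y=2582745.9940, Z=-5474199.7691
→ geod (Bowring, a=6378137.000): φ=-59.51056300°, λ=127.25606500°, h=1378.1910 m

φ=-59.510563°, λ=127.256065°, h=1378.191 m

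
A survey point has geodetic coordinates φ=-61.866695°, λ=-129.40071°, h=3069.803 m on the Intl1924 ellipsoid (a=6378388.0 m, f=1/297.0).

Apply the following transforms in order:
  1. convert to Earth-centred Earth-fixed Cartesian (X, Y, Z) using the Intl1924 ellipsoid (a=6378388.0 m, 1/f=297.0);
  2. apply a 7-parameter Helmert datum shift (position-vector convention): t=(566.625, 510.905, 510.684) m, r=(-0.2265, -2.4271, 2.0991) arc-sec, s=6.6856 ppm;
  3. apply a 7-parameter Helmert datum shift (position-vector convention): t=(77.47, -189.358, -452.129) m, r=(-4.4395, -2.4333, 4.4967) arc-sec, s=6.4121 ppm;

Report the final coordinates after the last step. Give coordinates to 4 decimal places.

X=-1914126.1011 m, Y=-2331138.4443 m, Z=-5604362.6464 m

start: φ=-61.866695°, λ=-129.400710°, h=3069.803 m
→ ECEF (a=6378388.000, f=1/297.0): X=-1914951.7118, Y=-2331241.4695, Z=-5604355.4100
→ Helmert 7p (PV): X=-1914308.2185, Y=-2330771.7925, Z=-5603902.1677
→ Helmert 7p (PV): X=-1914126.1011, Y=-2331138.4443, Z=-5604362.6464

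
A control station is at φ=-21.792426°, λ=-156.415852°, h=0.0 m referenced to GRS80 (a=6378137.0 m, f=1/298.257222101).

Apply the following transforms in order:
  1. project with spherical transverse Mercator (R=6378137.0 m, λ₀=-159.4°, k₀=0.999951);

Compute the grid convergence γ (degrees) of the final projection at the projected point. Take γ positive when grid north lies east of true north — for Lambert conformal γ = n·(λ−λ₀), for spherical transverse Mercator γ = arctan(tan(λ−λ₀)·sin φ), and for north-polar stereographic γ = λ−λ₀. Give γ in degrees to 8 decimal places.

-1.10871473

start: φ=-21.792426°, λ=-156.415852°, h=0.000 m
→ into tm (λ₀=-159.4°): φ=-21.79242600°, λ−λ₀=2.98414800°
convergence γ = -1.10871473°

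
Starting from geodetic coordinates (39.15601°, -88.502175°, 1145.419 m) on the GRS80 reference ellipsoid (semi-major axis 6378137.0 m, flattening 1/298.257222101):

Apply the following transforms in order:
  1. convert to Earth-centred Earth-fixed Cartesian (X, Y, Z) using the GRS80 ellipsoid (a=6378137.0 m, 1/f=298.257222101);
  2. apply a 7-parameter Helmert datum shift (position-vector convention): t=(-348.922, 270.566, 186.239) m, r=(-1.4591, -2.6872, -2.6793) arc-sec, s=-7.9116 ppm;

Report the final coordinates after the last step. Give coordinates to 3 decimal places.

start: φ=39.156010°, λ=-88.502175°, h=1145.419 m
→ ECEF (a=6378137.000, f=1/298.257222101): X=129474.2464, Y=-4951605.0893, Z=4006485.4029
→ Helmert 7p (PV): X=129007.7854, Y=-4951268.6887, Z=4006676.6579

X=129007.785 m, Y=-4951268.689 m, Z=4006676.658 m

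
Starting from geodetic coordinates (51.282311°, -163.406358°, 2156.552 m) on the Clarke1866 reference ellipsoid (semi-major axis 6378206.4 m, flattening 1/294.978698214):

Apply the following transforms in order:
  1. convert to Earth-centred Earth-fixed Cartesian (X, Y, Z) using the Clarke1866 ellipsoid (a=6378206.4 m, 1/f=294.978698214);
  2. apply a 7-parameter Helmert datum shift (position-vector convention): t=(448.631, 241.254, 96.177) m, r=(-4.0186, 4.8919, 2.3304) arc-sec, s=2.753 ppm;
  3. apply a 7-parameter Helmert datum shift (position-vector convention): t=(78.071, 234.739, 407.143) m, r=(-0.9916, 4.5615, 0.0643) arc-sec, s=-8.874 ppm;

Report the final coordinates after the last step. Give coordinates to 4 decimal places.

X=-3831722.9427 m, Y=-1141499.9741 m, Z=4955404.6353 m

start: φ=51.282311°, λ=-163.406358°, h=2156.552 m
→ ECEF (a=6378206.400, f=1/294.978698214): X=-3832513.4438, Y=-1142058.8124, Z=4954728.2695
→ Helmert 7p (PV): X=-3831944.9510, Y=-1141767.4709, Z=4954951.2318
→ Helmert 7p (PV): X=-3831722.9427, Y=-1141499.9741, Z=4955404.6353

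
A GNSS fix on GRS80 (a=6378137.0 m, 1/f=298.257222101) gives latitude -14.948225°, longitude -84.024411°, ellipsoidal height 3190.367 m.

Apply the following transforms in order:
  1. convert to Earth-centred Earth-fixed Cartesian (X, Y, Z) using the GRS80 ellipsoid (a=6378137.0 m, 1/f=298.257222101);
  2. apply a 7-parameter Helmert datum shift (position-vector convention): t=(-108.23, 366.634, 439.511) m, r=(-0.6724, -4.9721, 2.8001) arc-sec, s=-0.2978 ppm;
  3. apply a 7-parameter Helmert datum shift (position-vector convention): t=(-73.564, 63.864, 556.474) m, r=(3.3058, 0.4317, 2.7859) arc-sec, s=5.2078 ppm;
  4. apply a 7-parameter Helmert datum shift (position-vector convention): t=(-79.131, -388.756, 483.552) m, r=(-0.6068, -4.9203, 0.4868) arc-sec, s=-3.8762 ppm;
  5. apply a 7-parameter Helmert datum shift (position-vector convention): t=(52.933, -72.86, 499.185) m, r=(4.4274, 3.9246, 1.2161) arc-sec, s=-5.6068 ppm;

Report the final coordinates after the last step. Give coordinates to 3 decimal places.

X=642037.756 m, Y=-6133172.934 m, Z=-1633577.275 m

start: φ=-14.948225°, λ=-84.024411°, h=3190.367 m
→ ECEF (a=6378137.000, f=1/298.257222101): X=641988.0562, Y=-6133243.6850, Z=-1635388.7953
→ Helmert 7p (PV): X=642002.3171, Y=-6132871.8405, Z=-1634913.3282
→ Helmert 7p (PV): X=642011.5083, Y=-6132805.0412, Z=-1634465.0041
→ Helmert 7p (PV): X=641983.3514, Y=-6133173.3184, Z=-1633941.7602
→ Helmert 7p (PV): X=642037.7560, Y=-6133172.9342, Z=-1633577.2746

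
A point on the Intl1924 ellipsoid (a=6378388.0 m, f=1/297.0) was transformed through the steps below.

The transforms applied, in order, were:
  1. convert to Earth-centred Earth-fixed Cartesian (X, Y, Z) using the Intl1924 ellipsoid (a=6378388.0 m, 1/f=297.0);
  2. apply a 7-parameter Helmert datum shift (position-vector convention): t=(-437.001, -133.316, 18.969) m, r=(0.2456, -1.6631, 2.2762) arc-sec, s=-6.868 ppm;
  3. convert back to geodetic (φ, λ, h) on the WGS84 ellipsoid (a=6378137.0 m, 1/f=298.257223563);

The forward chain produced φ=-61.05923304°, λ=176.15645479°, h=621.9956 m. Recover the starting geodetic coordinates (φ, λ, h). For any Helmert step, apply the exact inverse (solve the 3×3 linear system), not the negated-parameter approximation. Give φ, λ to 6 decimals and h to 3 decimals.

start: φ=-61.059233°, λ=176.156455°, h=621.996 m
→ ECEF (a=6378137.000, f=1/298.257223563): X=-3087696.2431, Y=207441.7020, Z=-5559083.8401
→ Helmert⁻¹: X=-3087322.9774, Y=207603.8940, Z=-5559116.3436
→ geod (Bowring, a=6378388.000): φ=-61.06290900°, λ=176.15299500°, h=294.4160 m

φ=-61.062909°, λ=176.152995°, h=294.416 m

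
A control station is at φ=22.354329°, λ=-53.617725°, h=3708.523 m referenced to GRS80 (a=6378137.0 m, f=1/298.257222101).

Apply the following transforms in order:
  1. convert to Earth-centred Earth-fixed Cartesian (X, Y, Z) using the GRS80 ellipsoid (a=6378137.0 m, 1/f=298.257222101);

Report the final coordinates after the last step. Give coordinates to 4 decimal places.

start: φ=22.354329°, λ=-53.617725°, h=3708.523 m
→ ECEF (a=6378137.000, f=1/298.257222101): X=3502730.1591, Y=-4754066.0459, Z=2412156.4883

X=3502730.1591 m, Y=-4754066.0459 m, Z=2412156.4883 m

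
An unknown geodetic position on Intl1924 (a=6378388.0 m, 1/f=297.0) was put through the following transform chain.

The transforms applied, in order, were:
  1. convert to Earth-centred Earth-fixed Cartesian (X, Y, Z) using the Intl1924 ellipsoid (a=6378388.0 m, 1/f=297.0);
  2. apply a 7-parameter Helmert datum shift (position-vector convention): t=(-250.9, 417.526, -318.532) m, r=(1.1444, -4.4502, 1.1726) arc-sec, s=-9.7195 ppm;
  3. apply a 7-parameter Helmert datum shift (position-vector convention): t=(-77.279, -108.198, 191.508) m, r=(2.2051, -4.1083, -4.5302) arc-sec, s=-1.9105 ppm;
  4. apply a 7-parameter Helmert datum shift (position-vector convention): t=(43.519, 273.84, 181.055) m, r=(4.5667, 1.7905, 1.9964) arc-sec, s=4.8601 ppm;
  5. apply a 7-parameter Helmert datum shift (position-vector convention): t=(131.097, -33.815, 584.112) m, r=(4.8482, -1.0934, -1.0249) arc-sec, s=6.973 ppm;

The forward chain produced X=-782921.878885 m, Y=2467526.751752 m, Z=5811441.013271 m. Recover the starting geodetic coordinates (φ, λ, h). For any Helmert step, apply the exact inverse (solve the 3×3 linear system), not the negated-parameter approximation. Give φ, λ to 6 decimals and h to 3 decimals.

start: X=-782921.8789, Y=2467526.7518, Z=5811441.0133 m
→ Helmert⁻¹: X=-783028.9746, Y=2467676.0503, Z=5810762.5312
→ Helmert⁻¹: X=-783095.2436, Y=2467526.4421, Z=5810491.8076
→ Helmert⁻¹: X=-782957.9311, Y=2467684.2742, Z=5810300.6137
→ Helmert⁻¹: X=-782575.2457, Y=2467327.4168, Z=5810678.8175
→ geod (Bowring, a=6378388.000): φ=66.13196400°, λ=107.59774000°, h=688.1520 m

φ=66.131964°, λ=107.597740°, h=688.152 m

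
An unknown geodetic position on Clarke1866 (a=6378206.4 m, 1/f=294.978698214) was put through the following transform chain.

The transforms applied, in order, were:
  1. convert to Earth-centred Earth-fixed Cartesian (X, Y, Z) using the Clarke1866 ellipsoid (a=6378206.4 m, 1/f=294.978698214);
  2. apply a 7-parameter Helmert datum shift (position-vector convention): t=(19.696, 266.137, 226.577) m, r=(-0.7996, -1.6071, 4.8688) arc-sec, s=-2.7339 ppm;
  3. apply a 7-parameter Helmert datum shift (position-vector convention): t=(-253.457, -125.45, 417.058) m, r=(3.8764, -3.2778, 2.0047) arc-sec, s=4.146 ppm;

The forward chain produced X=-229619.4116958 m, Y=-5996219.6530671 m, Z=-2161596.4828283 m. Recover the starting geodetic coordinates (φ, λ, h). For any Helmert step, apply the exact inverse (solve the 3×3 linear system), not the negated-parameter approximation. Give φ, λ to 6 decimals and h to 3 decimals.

φ=-19.939003°, λ=-92.193119°, h=2700.045 m

start: X=-229619.4117, Y=-5996219.6531, Z=-2161596.4828 m
→ Helmert⁻¹: X=-229457.6353, Y=-5996107.7423, Z=-2161888.2440
→ Helmert⁻¹: X=-229636.3470, Y=-5996376.4707, Z=-2162142.1882
→ geod (Bowring, a=6378206.400): φ=-19.93900300°, λ=-92.19311900°, h=2700.0450 m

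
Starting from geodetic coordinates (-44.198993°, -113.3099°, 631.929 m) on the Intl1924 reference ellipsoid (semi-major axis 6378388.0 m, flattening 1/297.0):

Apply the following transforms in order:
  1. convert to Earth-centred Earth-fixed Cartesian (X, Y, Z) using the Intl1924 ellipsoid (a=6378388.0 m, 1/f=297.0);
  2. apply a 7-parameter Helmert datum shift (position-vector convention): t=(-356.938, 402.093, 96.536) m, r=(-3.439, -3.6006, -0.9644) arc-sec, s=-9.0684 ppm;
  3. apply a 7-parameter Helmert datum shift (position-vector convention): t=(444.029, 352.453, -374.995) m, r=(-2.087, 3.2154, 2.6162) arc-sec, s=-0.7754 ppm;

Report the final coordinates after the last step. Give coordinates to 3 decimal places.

X=-1812476.716 m, Y=-4206200.977 m, Z=-4424614.935 m

start: φ=-44.198993°, λ=-113.309900°, h=631.929 m
→ ECEF (a=6378388.000, f=1/297.0): X=-1812623.5996, Y=-4206863.8818, Z=-4424489.3499
→ Helmert 7p (PV): X=-1812906.5351, Y=-4206488.9320, Z=-4424314.1927
→ Helmert 7p (PV): X=-1812476.7159, Y=-4206200.9771, Z=-4424614.9348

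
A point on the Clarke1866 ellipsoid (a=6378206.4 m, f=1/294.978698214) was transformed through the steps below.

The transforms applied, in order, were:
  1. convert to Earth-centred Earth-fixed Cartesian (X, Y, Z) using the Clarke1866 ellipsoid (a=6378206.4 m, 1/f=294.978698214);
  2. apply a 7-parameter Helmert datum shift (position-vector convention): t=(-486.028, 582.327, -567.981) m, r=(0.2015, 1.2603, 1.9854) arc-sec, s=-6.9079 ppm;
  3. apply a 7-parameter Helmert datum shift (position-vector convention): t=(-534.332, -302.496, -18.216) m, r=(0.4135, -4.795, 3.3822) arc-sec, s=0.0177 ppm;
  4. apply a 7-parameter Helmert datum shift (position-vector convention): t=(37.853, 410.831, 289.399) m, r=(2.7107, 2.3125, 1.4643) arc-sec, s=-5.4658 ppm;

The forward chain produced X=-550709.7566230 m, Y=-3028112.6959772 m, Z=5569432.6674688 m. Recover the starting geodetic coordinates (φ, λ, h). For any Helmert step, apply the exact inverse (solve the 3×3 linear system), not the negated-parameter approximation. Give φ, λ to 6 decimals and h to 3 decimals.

start: X=-550709.7566, Y=-3028112.6960, Z=5569432.6675 m
→ Helmert⁻¹: X=-550834.5575, Y=-3028462.9803, Z=5569207.3325
→ Helmert⁻¹: X=-550220.4021, Y=-3028140.2438, Z=5569244.3113
→ Helmert⁻¹: X=-549801.3571, Y=-3028732.7598, Z=5569850.3677
→ geod (Bowring, a=6378206.400): φ=61.23673500°, λ=-100.28878000°, h=2238.6360 m

φ=61.236735°, λ=-100.288780°, h=2238.636 m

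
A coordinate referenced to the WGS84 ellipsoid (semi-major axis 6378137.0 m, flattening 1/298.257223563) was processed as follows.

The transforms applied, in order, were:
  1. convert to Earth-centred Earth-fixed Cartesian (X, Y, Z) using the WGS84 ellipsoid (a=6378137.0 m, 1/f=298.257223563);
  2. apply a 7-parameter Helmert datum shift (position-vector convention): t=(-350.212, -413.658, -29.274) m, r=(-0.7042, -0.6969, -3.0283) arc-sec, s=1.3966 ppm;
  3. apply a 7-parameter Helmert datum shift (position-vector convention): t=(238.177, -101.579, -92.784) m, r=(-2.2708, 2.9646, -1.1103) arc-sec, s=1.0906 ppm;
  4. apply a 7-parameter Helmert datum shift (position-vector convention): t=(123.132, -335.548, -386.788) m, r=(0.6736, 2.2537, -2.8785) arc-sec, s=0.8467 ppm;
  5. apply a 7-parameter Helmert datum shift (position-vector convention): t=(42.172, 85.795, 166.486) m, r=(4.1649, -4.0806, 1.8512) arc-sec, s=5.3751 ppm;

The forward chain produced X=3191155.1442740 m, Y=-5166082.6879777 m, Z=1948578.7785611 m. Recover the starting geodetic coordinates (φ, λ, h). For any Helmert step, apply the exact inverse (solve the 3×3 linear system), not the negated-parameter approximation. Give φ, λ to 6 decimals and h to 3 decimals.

φ=17.909051°, λ=-58.290991°, h=485.196 m

start: X=3191155.1443, Y=-5166082.6880, Z=1948578.7786 m
→ Helmert⁻¹: X=3191088.0011, Y=-5166130.0111, Z=1948443.0040
→ Helmert⁻¹: X=3191012.9631, Y=-5165739.1930, Z=1948879.8775
→ Helmert⁻¹: X=3190771.1003, Y=-5165636.2612, Z=1948959.5269
→ Helmert⁻¹: X=3191199.2736, Y=-5165175.1914, Z=1948957.6628
→ geod (Bowring, a=6378137.000): φ=17.90905100°, λ=-58.29099100°, h=485.1960 m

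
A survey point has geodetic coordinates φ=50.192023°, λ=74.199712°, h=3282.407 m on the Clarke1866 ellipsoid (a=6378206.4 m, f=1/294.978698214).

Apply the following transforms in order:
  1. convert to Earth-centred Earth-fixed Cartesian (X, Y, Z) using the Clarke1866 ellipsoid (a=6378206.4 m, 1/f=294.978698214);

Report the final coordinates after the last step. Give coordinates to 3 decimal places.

X=1114657.601 m, Y=3939040.876 m, Z=4878808.049 m

start: φ=50.192023°, λ=74.199712°, h=3282.407 m
→ ECEF (a=6378206.400, f=1/294.978698214): X=1114657.6007, Y=3939040.8759, Z=4878808.0490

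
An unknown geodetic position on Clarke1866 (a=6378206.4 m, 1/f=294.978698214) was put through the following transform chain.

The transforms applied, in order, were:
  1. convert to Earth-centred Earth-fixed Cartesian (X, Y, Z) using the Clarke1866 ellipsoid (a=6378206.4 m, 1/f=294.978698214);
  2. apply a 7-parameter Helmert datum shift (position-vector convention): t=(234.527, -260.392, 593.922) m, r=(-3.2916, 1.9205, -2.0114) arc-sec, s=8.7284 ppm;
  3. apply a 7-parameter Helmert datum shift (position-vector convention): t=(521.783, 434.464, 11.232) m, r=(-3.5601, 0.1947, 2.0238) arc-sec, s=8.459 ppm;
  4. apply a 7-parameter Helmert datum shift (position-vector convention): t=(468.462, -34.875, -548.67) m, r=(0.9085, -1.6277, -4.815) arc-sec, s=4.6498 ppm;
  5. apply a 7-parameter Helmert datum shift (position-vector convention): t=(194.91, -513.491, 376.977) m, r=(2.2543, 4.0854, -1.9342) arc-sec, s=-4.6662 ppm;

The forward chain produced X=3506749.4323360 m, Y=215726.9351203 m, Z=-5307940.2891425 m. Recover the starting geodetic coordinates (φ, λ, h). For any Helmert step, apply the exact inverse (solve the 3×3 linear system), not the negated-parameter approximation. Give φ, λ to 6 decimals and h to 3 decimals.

φ=-56.689099°, λ=3.531081°, h=1718.761 m

start: X=3506749.4323, Y=215726.9351, Z=-5307940.2891 m
→ Helmert⁻¹: X=3506673.9959, Y=216216.3032, Z=-5308274.9438
→ Helmert⁻¹: X=3506142.2964, Y=216308.6412, Z=-5307730.2148
→ Helmert⁻¹: X=3505597.9884, Y=215929.5654, Z=-5307689.5131
→ Helmert⁻¹: X=3505380.1800, Y=216306.9622, Z=-5308201.0127
→ geod (Bowring, a=6378206.400): φ=-56.68909900°, λ=3.53108100°, h=1718.7610 m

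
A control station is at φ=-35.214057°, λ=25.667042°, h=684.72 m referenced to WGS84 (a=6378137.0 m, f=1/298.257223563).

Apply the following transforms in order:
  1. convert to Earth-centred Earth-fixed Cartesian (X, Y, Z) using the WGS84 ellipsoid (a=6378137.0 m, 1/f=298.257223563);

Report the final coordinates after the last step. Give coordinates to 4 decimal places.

start: φ=-35.214057°, λ=25.667042°, h=684.720 m
→ ECEF (a=6378137.000, f=1/298.257223563): X=4702515.6474, Y=2259837.3300, Z=-3657689.4958

X=4702515.6474 m, Y=2259837.3300 m, Z=-3657689.4958 m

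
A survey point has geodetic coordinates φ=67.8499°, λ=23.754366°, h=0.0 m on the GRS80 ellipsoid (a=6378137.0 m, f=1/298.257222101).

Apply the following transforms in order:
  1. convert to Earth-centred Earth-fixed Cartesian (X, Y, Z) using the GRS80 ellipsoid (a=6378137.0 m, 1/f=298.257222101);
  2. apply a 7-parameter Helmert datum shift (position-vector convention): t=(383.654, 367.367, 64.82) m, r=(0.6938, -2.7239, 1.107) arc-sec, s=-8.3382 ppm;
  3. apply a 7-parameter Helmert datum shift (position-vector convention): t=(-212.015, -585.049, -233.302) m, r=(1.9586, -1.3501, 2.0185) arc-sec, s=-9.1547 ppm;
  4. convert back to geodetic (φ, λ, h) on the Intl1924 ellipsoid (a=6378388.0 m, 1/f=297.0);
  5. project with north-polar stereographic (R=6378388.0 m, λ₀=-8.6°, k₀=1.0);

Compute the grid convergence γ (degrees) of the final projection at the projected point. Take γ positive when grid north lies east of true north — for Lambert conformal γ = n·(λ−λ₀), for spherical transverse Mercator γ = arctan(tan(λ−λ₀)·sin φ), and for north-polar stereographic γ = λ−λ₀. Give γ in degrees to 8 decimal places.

start: φ=67.849900°, λ=23.754366°, h=0.000 m
→ ECEF (a=6378137.000, f=1/298.257222101): X=2207392.9350, Y=971476.9158, Z=5884801.2609
→ Helmert 7p (PV): X=2207675.2564, Y=971828.2350, Z=5884849.4301
→ Helmert 7p (PV): X=2207395.0019, Y=971200.0138, Z=5884585.9322
→ geod (Bowring, a=6378388.000): φ=67.85065606°, λ=23.74832482°, h=-413.4309 m
→ into stereo (λ₀=-8.6°): φ=67.85065606°, λ−λ₀=32.34832482°
convergence γ = 32.34832482°

32.34832482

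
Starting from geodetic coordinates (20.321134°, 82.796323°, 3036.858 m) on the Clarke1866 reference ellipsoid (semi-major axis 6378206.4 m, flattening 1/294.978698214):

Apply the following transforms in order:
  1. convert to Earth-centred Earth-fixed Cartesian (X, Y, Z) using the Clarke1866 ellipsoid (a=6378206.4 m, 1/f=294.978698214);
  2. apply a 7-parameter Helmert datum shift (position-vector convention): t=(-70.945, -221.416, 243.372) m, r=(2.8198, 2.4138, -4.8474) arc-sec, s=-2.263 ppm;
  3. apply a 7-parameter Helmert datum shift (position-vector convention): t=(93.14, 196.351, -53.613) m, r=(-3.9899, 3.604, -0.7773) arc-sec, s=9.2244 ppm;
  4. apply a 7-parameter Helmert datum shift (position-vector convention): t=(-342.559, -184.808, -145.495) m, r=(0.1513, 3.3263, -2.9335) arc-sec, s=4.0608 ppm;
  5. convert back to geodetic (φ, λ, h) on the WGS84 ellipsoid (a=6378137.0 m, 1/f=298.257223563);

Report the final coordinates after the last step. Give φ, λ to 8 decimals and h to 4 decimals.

start: φ=20.321134°, λ=82.796323°, h=3036.858 m
→ ECEF (a=6378206.400, f=1/294.978698214): X=750691.4758, Y=5939269.5655, Z=2201993.9393
→ Helmert 7p (PV): X=750784.1783, Y=5938986.9642, Z=2202304.7375
→ Helmert 7p (PV): X=750945.1053, Y=5939277.8703, Z=2202143.4388
→ Helmert 7p (PV): X=750725.5773, Y=5939104.8852, Z=2201999.1328
→ geod (Bowring, a=6378137.000): φ=20.32028133°, λ=82.79580154°, h=2930.2524 m

φ=20.32028133°, λ=82.79580154°, h=2930.2524 m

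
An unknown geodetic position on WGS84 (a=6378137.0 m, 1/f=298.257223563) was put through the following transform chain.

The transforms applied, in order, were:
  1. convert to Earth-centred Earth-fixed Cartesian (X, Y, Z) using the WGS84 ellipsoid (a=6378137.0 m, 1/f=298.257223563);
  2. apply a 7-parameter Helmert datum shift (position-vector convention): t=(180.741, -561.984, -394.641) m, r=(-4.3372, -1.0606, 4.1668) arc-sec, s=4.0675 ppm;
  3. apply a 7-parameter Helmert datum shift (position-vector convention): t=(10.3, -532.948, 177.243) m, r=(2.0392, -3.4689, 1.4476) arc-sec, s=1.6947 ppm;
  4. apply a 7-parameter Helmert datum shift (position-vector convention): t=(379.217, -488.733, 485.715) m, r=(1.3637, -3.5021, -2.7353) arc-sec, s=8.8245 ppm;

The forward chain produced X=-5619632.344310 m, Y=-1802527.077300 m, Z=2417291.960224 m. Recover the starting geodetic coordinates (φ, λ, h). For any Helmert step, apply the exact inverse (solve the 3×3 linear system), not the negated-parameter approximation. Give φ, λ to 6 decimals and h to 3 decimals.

φ=22.408707°, λ=-162.232830°, h=2321.815 m

start: X=-5619632.3443, Y=-1802527.0773, Z=2417291.9602 m
→ Helmert⁻¹: X=-5619897.0348, Y=-1802080.9894, Z=2416892.2509
→ Helmert⁻¹: X=-5619869.8084, Y=-1801481.6536, Z=2416823.2356
→ Helmert⁻¹: X=-5620051.6402, Y=-1800849.6398, Z=2417199.0755
→ geod (Bowring, a=6378137.000): φ=22.40870700°, λ=-162.23283000°, h=2321.8150 m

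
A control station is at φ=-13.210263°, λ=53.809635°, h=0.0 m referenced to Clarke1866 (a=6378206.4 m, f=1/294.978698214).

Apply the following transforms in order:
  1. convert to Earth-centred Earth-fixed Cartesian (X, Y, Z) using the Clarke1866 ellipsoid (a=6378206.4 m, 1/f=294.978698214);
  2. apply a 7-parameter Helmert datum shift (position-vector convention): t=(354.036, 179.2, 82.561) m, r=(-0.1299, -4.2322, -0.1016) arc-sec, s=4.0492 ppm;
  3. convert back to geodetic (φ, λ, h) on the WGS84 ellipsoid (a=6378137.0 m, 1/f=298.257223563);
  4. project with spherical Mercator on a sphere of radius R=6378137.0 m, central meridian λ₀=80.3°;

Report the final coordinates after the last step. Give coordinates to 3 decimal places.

start: φ=-13.210263°, λ=53.809635°, h=0.000 m
→ ECEF (a=6378206.400, f=1/294.978698214): X=3667127.8286, Y=5012263.0998, Z=-1447971.3281
→ Helmert 7p (PV): X=3667528.8925, Y=5012459.8772, Z=-1447822.5434
→ geod (Bowring, a=6378137.000): φ=-13.20718271°, λ=53.80772089°, h=408.1845 m
→ merc (R=6378137.0, λ₀=80.3°): E=-2949107.0203, N=-1483412.3476

E=-2949107.020 m, N=-1483412.348 m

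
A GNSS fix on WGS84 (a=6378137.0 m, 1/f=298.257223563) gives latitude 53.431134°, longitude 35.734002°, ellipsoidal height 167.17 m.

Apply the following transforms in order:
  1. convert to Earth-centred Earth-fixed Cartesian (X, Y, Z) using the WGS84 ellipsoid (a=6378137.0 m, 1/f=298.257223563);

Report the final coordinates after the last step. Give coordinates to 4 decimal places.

start: φ=53.431134°, λ=35.734002°, h=167.170 m
→ ECEF (a=6378137.000, f=1/298.257223563): X=3091380.2871, Y=2224165.1159, Z=5099409.0318

X=3091380.2871 m, Y=2224165.1159 m, Z=5099409.0318 m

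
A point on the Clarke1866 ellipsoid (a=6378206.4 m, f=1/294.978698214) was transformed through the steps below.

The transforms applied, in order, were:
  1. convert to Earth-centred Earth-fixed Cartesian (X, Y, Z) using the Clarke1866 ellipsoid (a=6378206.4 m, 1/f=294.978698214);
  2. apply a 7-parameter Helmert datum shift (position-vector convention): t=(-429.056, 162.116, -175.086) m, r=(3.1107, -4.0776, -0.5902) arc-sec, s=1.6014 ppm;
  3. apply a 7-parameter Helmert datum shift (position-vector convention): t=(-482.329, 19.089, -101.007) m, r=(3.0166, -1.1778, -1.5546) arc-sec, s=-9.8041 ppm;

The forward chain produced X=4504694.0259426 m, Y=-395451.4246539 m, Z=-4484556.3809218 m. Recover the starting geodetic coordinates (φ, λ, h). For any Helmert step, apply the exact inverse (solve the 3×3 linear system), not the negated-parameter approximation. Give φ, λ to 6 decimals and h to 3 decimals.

start: X=4504694.0259, Y=-395451.4247, Z=-4484556.3809 m
→ Helmert⁻¹: X=4505197.8983, Y=-395506.0212, Z=-4484519.2815
→ Helmert⁻¹: X=4505532.2198, Y=-395722.2416, Z=-4484420.1151
→ geod (Bowring, a=6378206.400): φ=-44.94988700°, λ=-5.01942500°, h=1719.0530 m

φ=-44.949887°, λ=-5.019425°, h=1719.053 m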